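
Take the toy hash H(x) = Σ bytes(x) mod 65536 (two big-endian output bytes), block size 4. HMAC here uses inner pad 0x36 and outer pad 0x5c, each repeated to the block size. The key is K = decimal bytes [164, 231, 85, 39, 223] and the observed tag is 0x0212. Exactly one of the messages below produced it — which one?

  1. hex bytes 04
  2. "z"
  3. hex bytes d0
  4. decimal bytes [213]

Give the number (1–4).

Key decimal bytes [164, 231, 85, 39, 223] = a4 e7 55 27 df is 5 bytes > B = 4, so hash it first: H(key) = 02 e6, then zero-pad to 4 bytes: K' = 02 e6 00 00.
K' ⊕ ipad = 34 d0 36 36; K' ⊕ opad = 5e ba 5c 5c.
m1: inner = H(34 d0 36 36 04) = 01 74; tag = H(5e ba 5c 5c 01 74) = 0245
m2: inner = H(34 d0 36 36 7a) = 01 ea; tag = H(5e ba 5c 5c 01 ea) = 02bb
m3: inner = H(34 d0 36 36 d0) = 02 40; tag = H(5e ba 5c 5c 02 40) = 0212 ← matches
m4: inner = H(34 d0 36 36 d5) = 02 45; tag = H(5e ba 5c 5c 02 45) = 0217

3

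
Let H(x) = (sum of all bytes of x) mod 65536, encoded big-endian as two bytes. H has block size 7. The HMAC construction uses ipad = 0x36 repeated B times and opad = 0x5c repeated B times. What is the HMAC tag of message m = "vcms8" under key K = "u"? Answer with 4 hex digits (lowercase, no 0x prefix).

Key "u" = 75 is 1 byte ≤ B = 7; zero-pad to 7 bytes: K' = 75 00 00 00 00 00 00.
K' ⊕ ipad = 43 36 36 36 36 36 36.  K' ⊕ opad = 29 5c 5c 5c 5c 5c 5c.
Inner input = (K'⊕ipad) ∥ m = 43 36 36 36 36 36 36 ∥ 76 63 6d 73 38.
Inner hash: sum = 67+54+54+54+54+54+54+118+99+109+115+56 = 888 → 03 78.
Outer input = (K'⊕opad) ∥ inner = 29 5c 5c 5c 5c 5c 5c ∥ 03 78.
Outer hash (tag): sum = 41+92+92+92+92+92+92+3+120 = 716 → 02 cc.

02cc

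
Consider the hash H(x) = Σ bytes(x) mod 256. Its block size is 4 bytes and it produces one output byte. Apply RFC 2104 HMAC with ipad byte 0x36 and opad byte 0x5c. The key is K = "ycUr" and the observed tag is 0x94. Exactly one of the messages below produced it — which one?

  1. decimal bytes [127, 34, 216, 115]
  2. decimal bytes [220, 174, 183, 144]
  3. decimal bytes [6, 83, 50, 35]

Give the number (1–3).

Key "ycUr" = 79 63 55 72 is exactly B = 4 bytes: K' = 79 63 55 72.
K' ⊕ ipad = 4f 55 63 44; K' ⊕ opad = 25 3f 09 2e.
m1: inner = H(4f 55 63 44 7f 22 d8 73) = 37; tag = H(25 3f 09 2e 37) = d2
m2: inner = H(4f 55 63 44 dc ae b7 90) = 1c; tag = H(25 3f 09 2e 1c) = b7
m3: inner = H(4f 55 63 44 06 53 32 23) = f9; tag = H(25 3f 09 2e f9) = 94 ← matches

3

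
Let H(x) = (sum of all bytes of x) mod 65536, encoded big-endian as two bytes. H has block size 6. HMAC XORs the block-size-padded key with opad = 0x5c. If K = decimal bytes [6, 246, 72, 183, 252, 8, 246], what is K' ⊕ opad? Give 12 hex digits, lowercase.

Key decimal bytes [6, 246, 72, 183, 252, 8, 246] = 06 f6 48 b7 fc 08 f6 is 7 bytes > B = 6, so hash it first: H(key) = 03 f5, then zero-pad to 6 bytes: K' = 03 f5 00 00 00 00.
XOR each byte with 0x5c: 03⊕5c=5f, f5⊕5c=a9, 00⊕5c=5c, 00⊕5c=5c, 00⊕5c=5c, 00⊕5c=5c.

5fa95c5c5c5c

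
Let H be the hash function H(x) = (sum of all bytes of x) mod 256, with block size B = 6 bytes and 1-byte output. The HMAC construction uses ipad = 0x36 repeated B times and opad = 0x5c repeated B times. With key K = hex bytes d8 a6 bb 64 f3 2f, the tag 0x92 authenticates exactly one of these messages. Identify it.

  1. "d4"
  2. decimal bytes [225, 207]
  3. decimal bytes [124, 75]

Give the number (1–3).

1

Key hex bytes d8 a6 bb 64 f3 2f is exactly B = 6 bytes: K' = d8 a6 bb 64 f3 2f.
K' ⊕ ipad = ee 90 8d 52 c5 19; K' ⊕ opad = 84 fa e7 38 af 73.
m1: inner = H(ee 90 8d 52 c5 19 64 34) = d3; tag = H(84 fa e7 38 af 73 d3) = 92 ← matches
m2: inner = H(ee 90 8d 52 c5 19 e1 cf) = eb; tag = H(84 fa e7 38 af 73 eb) = aa
m3: inner = H(ee 90 8d 52 c5 19 7c 4b) = 02; tag = H(84 fa e7 38 af 73 02) = c1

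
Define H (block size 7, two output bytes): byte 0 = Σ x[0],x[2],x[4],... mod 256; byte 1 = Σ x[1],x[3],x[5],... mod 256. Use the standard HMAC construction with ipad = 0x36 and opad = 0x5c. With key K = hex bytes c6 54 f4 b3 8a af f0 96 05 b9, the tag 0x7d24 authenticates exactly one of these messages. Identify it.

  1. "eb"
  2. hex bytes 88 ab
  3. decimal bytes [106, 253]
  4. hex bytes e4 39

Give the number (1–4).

Key hex bytes c6 54 f4 b3 8a af f0 96 05 b9 is 10 bytes > B = 7, so hash it first: H(key) = 39 05, then zero-pad to 7 bytes: K' = 39 05 00 00 00 00 00.
K' ⊕ ipad = 0f 33 36 36 36 36 36; K' ⊕ opad = 65 59 5c 5c 5c 5c 5c.
m1: inner = H(0f 33 36 36 36 36 36 65 62) = 13 04; tag = H(65 59 5c 5c 5c 5c 5c 13 04) = 7d24 ← matches
m2: inner = H(0f 33 36 36 36 36 36 88 ab) = 5c 27; tag = H(65 59 5c 5c 5c 5c 5c 5c 27) = a06d
m3: inner = H(0f 33 36 36 36 36 36 6a fd) = ae 09; tag = H(65 59 5c 5c 5c 5c 5c ae 09) = 82bf
m4: inner = H(0f 33 36 36 36 36 36 e4 39) = ea 83; tag = H(65 59 5c 5c 5c 5c 5c ea 83) = fcfb

1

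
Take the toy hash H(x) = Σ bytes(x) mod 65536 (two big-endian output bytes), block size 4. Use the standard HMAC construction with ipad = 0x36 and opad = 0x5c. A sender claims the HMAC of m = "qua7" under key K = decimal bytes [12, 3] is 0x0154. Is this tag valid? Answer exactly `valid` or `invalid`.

Key decimal bytes [12, 3] = 0c 03 is 2 bytes ≤ B = 4; zero-pad to 4 bytes: K' = 0c 03 00 00.
K' ⊕ ipad = 3a 35 36 36; K' ⊕ opad = 50 5f 5c 5c.
Inner hash: sum = 58+53+54+54+113+117+97+55 = 601 → 02 59.
Outer hash (recomputed tag): sum = 80+95+92+92+2+89 = 450 → 01 c2.
Recomputed tag = 01c2; claimed = 0154 → mismatch.

invalid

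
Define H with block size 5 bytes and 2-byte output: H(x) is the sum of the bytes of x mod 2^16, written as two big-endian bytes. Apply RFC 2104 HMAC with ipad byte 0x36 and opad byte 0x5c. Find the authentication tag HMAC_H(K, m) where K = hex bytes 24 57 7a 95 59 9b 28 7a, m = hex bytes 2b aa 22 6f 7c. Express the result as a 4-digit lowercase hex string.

02c0

Key hex bytes 24 57 7a 95 59 9b 28 7a is 8 bytes > B = 5, so hash it first: H(key) = 03 20, then zero-pad to 5 bytes: K' = 03 20 00 00 00.
K' ⊕ ipad = 35 16 36 36 36.  K' ⊕ opad = 5f 7c 5c 5c 5c.
Inner input = (K'⊕ipad) ∥ m = 35 16 36 36 36 ∥ 2b aa 22 6f 7c.
Inner hash: sum = 53+22+54+54+54+43+170+34+111+124 = 719 → 02 cf.
Outer input = (K'⊕opad) ∥ inner = 5f 7c 5c 5c 5c ∥ 02 cf.
Outer hash (tag): sum = 95+124+92+92+92+2+207 = 704 → 02 c0.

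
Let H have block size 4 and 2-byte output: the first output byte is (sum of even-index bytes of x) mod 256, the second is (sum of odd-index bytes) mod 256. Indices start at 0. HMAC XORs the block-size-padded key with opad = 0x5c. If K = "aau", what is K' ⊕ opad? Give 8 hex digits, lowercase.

3d3d295c

Key "aau" = 61 61 75 is 3 bytes ≤ B = 4; zero-pad to 4 bytes: K' = 61 61 75 00.
XOR each byte with 0x5c: 61⊕5c=3d, 61⊕5c=3d, 75⊕5c=29, 00⊕5c=5c.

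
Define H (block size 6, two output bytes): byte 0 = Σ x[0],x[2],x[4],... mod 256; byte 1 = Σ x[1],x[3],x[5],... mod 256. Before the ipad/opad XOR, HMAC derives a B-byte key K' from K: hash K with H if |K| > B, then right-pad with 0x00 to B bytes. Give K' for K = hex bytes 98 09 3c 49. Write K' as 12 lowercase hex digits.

98093c490000

Key hex bytes 98 09 3c 49 is 4 bytes ≤ B = 6; zero-pad to 6 bytes: K' = 98 09 3c 49 00 00.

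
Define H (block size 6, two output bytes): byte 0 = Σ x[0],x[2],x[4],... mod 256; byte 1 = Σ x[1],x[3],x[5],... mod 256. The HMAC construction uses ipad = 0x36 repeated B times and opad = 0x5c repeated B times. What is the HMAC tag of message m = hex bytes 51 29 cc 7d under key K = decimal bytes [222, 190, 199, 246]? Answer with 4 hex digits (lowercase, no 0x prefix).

Key decimal bytes [222, 190, 199, 246] = de be c7 f6 is 4 bytes ≤ B = 6; zero-pad to 6 bytes: K' = de be c7 f6 00 00.
K' ⊕ ipad = e8 88 f1 c0 36 36.  K' ⊕ opad = 82 e2 9b aa 5c 5c.
Inner input = (K'⊕ipad) ∥ m = e8 88 f1 c0 36 36 ∥ 51 29 cc 7d.
Inner hash: even-index sum = 812 mod 256 = 44; odd-index sum = 548 mod 256 = 36 → 2c 24.
Outer input = (K'⊕opad) ∥ inner = 82 e2 9b aa 5c 5c ∥ 2c 24.
Outer hash (tag): even-index sum = 421 mod 256 = 165; odd-index sum = 524 mod 256 = 12 → a5 0c.

a50c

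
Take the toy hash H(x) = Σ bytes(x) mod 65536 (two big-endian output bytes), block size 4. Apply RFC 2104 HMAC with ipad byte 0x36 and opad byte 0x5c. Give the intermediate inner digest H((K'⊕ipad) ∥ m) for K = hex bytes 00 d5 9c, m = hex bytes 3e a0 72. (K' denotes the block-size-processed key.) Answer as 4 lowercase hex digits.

0349

Key hex bytes 00 d5 9c is 3 bytes ≤ B = 4; zero-pad to 4 bytes: K' = 00 d5 9c 00.
K' ⊕ ipad = 36 e3 aa 36.
Inner input = 36 e3 aa 36 ∥ 3e a0 72.
Inner hash: sum = 54+227+170+54+62+160+114 = 841 → 03 49.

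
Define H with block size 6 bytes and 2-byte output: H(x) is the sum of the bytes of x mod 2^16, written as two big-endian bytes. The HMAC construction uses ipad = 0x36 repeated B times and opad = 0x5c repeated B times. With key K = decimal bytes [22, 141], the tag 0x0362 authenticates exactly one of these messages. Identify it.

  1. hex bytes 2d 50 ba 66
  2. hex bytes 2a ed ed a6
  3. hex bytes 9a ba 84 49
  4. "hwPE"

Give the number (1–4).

Key decimal bytes [22, 141] = 16 8d is 2 bytes ≤ B = 6; zero-pad to 6 bytes: K' = 16 8d 00 00 00 00.
K' ⊕ ipad = 20 bb 36 36 36 36; K' ⊕ opad = 4a d1 5c 5c 5c 5c.
m1: inner = H(20 bb 36 36 36 36 2d 50 ba 66) = 03 50; tag = H(4a d1 5c 5c 5c 5c 03 50) = 02de
m2: inner = H(20 bb 36 36 36 36 2a ed ed a6) = 04 5d; tag = H(4a d1 5c 5c 5c 5c 04 5d) = 02ec
m3: inner = H(20 bb 36 36 36 36 9a ba 84 49) = 03 d4; tag = H(4a d1 5c 5c 5c 5c 03 d4) = 0362 ← matches
m4: inner = H(20 bb 36 36 36 36 68 77 50 45) = 03 27; tag = H(4a d1 5c 5c 5c 5c 03 27) = 02b5

3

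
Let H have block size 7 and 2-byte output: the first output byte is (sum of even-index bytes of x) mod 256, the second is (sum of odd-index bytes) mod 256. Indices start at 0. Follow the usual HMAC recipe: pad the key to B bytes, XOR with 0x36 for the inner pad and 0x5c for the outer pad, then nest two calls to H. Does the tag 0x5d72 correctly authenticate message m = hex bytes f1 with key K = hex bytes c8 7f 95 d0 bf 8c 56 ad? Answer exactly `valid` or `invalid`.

Key hex bytes c8 7f 95 d0 bf 8c 56 ad is 8 bytes > B = 7, so hash it first: H(key) = 72 88, then zero-pad to 7 bytes: K' = 72 88 00 00 00 00 00.
K' ⊕ ipad = 44 be 36 36 36 36 36; K' ⊕ opad = 2e d4 5c 5c 5c 5c 5c.
Inner hash: even-index sum = 230 mod 256 = 230; odd-index sum = 539 mod 256 = 27 → e6 1b.
Outer hash (recomputed tag): even-index sum = 349 mod 256 = 93; odd-index sum = 626 mod 256 = 114 → 5d 72.
Recomputed tag = 5d72; claimed = 5d72 → match.

valid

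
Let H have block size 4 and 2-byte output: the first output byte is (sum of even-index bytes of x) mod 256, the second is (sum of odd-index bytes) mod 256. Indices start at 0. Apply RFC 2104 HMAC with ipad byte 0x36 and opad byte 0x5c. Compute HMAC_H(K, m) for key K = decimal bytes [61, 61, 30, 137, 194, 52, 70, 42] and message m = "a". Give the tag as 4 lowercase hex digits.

Key decimal bytes [61, 61, 30, 137, 194, 52, 70, 42] = 3d 3d 1e 89 c2 34 46 2a is 8 bytes > B = 4, so hash it first: H(key) = 63 24, then zero-pad to 4 bytes: K' = 63 24 00 00.
K' ⊕ ipad = 55 12 36 36.  K' ⊕ opad = 3f 78 5c 5c.
Inner input = (K'⊕ipad) ∥ m = 55 12 36 36 ∥ 61.
Inner hash: even-index sum = 236 mod 256 = 236; odd-index sum = 72 mod 256 = 72 → ec 48.
Outer input = (K'⊕opad) ∥ inner = 3f 78 5c 5c ∥ ec 48.
Outer hash (tag): even-index sum = 391 mod 256 = 135; odd-index sum = 284 mod 256 = 28 → 87 1c.

871c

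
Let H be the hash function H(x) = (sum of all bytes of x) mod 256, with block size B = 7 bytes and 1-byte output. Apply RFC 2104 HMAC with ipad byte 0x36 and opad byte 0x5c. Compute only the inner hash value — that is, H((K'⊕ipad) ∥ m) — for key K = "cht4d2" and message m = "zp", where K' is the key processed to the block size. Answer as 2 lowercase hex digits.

Key "cht4d2" = 63 68 74 34 64 32 is 6 bytes ≤ B = 7; zero-pad to 7 bytes: K' = 63 68 74 34 64 32 00.
K' ⊕ ipad = 55 5e 42 02 52 04 36.
Inner input = 55 5e 42 02 52 04 36 ∥ 7a 70.
Inner hash: sum = 85+94+66+2+82+4+54+122+112 = 621; mod 256 = 109 → 6d.

6d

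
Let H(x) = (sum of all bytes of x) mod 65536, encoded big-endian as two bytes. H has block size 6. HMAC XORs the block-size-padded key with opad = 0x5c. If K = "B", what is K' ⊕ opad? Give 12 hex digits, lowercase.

Key "B" = 42 is 1 byte ≤ B = 6; zero-pad to 6 bytes: K' = 42 00 00 00 00 00.
XOR each byte with 0x5c: 42⊕5c=1e, 00⊕5c=5c, 00⊕5c=5c, 00⊕5c=5c, 00⊕5c=5c, 00⊕5c=5c.

1e5c5c5c5c5c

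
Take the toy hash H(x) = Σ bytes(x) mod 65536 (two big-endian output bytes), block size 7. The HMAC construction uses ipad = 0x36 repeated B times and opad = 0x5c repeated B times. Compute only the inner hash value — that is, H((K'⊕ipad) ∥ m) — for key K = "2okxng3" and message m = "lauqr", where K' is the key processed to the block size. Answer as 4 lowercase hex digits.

Key "2okxng3" = 32 6f 6b 78 6e 67 33 is exactly B = 7 bytes: K' = 32 6f 6b 78 6e 67 33.
K' ⊕ ipad = 04 59 5d 4e 58 51 05.
Inner input = 04 59 5d 4e 58 51 05 ∥ 6c 61 75 71 72.
Inner hash: sum = 4+89+93+78+88+81+5+108+97+117+113+114 = 987 → 03 db.

03db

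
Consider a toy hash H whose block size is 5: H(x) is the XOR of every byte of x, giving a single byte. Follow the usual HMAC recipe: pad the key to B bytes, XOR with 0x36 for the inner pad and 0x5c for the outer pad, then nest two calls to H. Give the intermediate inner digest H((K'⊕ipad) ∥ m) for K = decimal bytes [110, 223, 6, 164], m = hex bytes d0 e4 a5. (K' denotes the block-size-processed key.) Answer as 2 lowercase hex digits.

b4

Key decimal bytes [110, 223, 6, 164] = 6e df 06 a4 is 4 bytes ≤ B = 5; zero-pad to 5 bytes: K' = 6e df 06 a4 00.
K' ⊕ ipad = 58 e9 30 92 36.
Inner input = 58 e9 30 92 36 ∥ d0 e4 a5.
Inner hash: XOR 58⊕e9⊕30⊕92⊕36⊕d0⊕e4⊕a5 = b4.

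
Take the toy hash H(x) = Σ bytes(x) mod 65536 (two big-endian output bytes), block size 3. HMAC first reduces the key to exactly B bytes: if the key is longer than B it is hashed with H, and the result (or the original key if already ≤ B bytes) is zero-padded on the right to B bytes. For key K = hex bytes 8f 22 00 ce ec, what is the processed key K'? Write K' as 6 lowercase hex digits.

|K| = 5 > B = 3, so first hash the key.
H(K): sum = 143+34+0+206+236 = 619 → 02 6b.
Zero-pad H(K) = 02 6b to 3 bytes: K' = 02 6b 00.

026b00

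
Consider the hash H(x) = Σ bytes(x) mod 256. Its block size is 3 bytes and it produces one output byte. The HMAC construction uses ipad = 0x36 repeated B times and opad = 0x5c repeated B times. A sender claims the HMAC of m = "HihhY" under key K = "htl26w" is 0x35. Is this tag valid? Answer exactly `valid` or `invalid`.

Key "htl26w" = 68 74 6c 32 36 77 is 6 bytes > B = 3, so hash it first: H(key) = 27, then zero-pad to 3 bytes: K' = 27 00 00.
K' ⊕ ipad = 11 36 36; K' ⊕ opad = 7b 5c 5c.
Inner hash: sum = 17+54+54+72+105+104+104+89 = 599; mod 256 = 87 → 57.
Outer hash (recomputed tag): sum = 123+92+92+87 = 394; mod 256 = 138 → 8a.
Recomputed tag = 8a; claimed = 35 → mismatch.

invalid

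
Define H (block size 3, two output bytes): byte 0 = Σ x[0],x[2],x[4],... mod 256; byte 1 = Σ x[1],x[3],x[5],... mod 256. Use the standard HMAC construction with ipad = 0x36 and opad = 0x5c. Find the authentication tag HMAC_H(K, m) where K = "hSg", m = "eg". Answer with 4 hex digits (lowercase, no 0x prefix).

3925

Key "hSg" = 68 53 67 is exactly B = 3 bytes: K' = 68 53 67.
K' ⊕ ipad = 5e 65 51.  K' ⊕ opad = 34 0f 3b.
Inner input = (K'⊕ipad) ∥ m = 5e 65 51 ∥ 65 67.
Inner hash: even-index sum = 278 mod 256 = 22; odd-index sum = 202 mod 256 = 202 → 16 ca.
Outer input = (K'⊕opad) ∥ inner = 34 0f 3b ∥ 16 ca.
Outer hash (tag): even-index sum = 313 mod 256 = 57; odd-index sum = 37 mod 256 = 37 → 39 25.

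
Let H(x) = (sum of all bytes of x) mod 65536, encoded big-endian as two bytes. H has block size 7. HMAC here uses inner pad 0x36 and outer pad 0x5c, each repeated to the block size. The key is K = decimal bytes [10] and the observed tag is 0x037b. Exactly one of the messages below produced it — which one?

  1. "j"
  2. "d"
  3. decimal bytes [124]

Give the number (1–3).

Key decimal bytes [10] = 0a is 1 byte ≤ B = 7; zero-pad to 7 bytes: K' = 0a 00 00 00 00 00 00.
K' ⊕ ipad = 3c 36 36 36 36 36 36; K' ⊕ opad = 56 5c 5c 5c 5c 5c 5c.
m1: inner = H(3c 36 36 36 36 36 36 6a) = 01 ea; tag = H(56 5c 5c 5c 5c 5c 5c 01 ea) = 0369
m2: inner = H(3c 36 36 36 36 36 36 64) = 01 e4; tag = H(56 5c 5c 5c 5c 5c 5c 01 e4) = 0363
m3: inner = H(3c 36 36 36 36 36 36 7c) = 01 fc; tag = H(56 5c 5c 5c 5c 5c 5c 01 fc) = 037b ← matches

3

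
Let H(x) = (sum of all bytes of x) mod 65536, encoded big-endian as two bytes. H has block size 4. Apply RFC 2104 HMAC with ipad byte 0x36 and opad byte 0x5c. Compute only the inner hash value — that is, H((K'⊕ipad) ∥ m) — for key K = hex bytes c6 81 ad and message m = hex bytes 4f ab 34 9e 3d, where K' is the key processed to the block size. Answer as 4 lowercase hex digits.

Key hex bytes c6 81 ad is 3 bytes ≤ B = 4; zero-pad to 4 bytes: K' = c6 81 ad 00.
K' ⊕ ipad = f0 b7 9b 36.
Inner input = f0 b7 9b 36 ∥ 4f ab 34 9e 3d.
Inner hash: sum = 240+183+155+54+79+171+52+158+61 = 1153 → 04 81.

0481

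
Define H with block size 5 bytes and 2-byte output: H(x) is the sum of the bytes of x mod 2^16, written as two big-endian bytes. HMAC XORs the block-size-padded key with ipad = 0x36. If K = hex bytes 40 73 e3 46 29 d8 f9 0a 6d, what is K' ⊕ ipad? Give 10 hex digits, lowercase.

Key hex bytes 40 73 e3 46 29 d8 f9 0a 6d is 9 bytes > B = 5, so hash it first: H(key) = 04 4d, then zero-pad to 5 bytes: K' = 04 4d 00 00 00.
XOR each byte with 0x36: 04⊕36=32, 4d⊕36=7b, 00⊕36=36, 00⊕36=36, 00⊕36=36.

327b363636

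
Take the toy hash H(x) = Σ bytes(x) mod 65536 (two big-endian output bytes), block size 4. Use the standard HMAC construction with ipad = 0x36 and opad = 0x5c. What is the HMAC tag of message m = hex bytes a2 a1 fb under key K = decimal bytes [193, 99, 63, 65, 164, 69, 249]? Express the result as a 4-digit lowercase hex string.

Key decimal bytes [193, 99, 63, 65, 164, 69, 249] = c1 63 3f 41 a4 45 f9 is 7 bytes > B = 4, so hash it first: H(key) = 03 86, then zero-pad to 4 bytes: K' = 03 86 00 00.
K' ⊕ ipad = 35 b0 36 36.  K' ⊕ opad = 5f da 5c 5c.
Inner input = (K'⊕ipad) ∥ m = 35 b0 36 36 ∥ a2 a1 fb.
Inner hash: sum = 53+176+54+54+162+161+251 = 911 → 03 8f.
Outer input = (K'⊕opad) ∥ inner = 5f da 5c 5c ∥ 03 8f.
Outer hash (tag): sum = 95+218+92+92+3+143 = 643 → 02 83.

0283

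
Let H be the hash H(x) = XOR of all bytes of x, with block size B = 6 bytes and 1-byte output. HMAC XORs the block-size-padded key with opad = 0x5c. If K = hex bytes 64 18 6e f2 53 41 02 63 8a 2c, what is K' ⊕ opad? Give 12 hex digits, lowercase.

695c5c5c5c5c

Key hex bytes 64 18 6e f2 53 41 02 63 8a 2c is 10 bytes > B = 6, so hash it first: H(key) = 35, then zero-pad to 6 bytes: K' = 35 00 00 00 00 00.
XOR each byte with 0x5c: 35⊕5c=69, 00⊕5c=5c, 00⊕5c=5c, 00⊕5c=5c, 00⊕5c=5c, 00⊕5c=5c.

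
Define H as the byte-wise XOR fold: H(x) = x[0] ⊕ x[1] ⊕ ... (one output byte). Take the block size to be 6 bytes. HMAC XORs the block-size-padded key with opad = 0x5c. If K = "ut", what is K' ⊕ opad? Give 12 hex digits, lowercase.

Key "ut" = 75 74 is 2 bytes ≤ B = 6; zero-pad to 6 bytes: K' = 75 74 00 00 00 00.
XOR each byte with 0x5c: 75⊕5c=29, 74⊕5c=28, 00⊕5c=5c, 00⊕5c=5c, 00⊕5c=5c, 00⊕5c=5c.

29285c5c5c5c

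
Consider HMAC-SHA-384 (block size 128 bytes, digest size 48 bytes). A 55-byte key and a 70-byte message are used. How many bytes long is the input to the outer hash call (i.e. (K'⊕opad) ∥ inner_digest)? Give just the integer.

Key is 55 ≤ 128 bytes, zero-padded: |K'| = 128.
Outer input = (K'⊕opad) ∥ H(inner) → 128 + 48 = 176 bytes.

176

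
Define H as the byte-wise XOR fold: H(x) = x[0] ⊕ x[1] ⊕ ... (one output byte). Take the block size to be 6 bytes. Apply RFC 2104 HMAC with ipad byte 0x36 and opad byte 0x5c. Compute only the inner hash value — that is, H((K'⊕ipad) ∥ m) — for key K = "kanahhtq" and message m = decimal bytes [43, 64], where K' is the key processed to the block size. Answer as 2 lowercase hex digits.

6b

Key "kanahhtq" = 6b 61 6e 61 68 68 74 71 is 8 bytes > B = 6, so hash it first: H(key) = 00, then zero-pad to 6 bytes: K' = 00 00 00 00 00 00.
K' ⊕ ipad = 36 36 36 36 36 36.
Inner input = 36 36 36 36 36 36 ∥ 2b 40.
Inner hash: XOR 36⊕36⊕36⊕36⊕36⊕36⊕2b⊕40 = 6b.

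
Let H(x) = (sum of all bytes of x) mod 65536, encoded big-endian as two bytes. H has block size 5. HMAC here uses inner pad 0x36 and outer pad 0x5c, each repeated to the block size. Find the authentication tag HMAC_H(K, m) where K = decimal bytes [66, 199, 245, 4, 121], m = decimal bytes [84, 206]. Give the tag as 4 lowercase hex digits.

Key decimal bytes [66, 199, 245, 4, 121] = 42 c7 f5 04 79 is exactly B = 5 bytes: K' = 42 c7 f5 04 79.
K' ⊕ ipad = 74 f1 c3 32 4f.  K' ⊕ opad = 1e 9b a9 58 25.
Inner input = (K'⊕ipad) ∥ m = 74 f1 c3 32 4f ∥ 54 ce.
Inner hash: sum = 116+241+195+50+79+84+206 = 971 → 03 cb.
Outer input = (K'⊕opad) ∥ inner = 1e 9b a9 58 25 ∥ 03 cb.
Outer hash (tag): sum = 30+155+169+88+37+3+203 = 685 → 02 ad.

02ad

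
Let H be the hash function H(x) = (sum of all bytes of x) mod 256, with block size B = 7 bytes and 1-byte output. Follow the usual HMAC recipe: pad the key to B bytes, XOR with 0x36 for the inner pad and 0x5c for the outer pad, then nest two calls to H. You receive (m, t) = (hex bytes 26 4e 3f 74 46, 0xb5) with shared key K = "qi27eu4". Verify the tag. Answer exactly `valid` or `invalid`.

Key "qi27eu4" = 71 69 32 37 65 75 34 is exactly B = 7 bytes: K' = 71 69 32 37 65 75 34.
K' ⊕ ipad = 47 5f 04 01 53 43 02; K' ⊕ opad = 2d 35 6e 6b 39 29 68.
Inner hash: sum = 71+95+4+1+83+67+2+38+78+63+116+70 = 688; mod 256 = 176 → b0.
Outer hash (recomputed tag): sum = 45+53+110+107+57+41+104+176 = 693; mod 256 = 181 → b5.
Recomputed tag = b5; claimed = b5 → match.

valid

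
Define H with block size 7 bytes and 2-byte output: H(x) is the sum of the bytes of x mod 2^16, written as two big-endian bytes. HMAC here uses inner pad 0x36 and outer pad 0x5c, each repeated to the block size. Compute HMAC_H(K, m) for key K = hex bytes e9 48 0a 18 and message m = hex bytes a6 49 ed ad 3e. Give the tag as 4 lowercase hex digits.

02ac

Key hex bytes e9 48 0a 18 is 4 bytes ≤ B = 7; zero-pad to 7 bytes: K' = e9 48 0a 18 00 00 00.
K' ⊕ ipad = df 7e 3c 2e 36 36 36.  K' ⊕ opad = b5 14 56 44 5c 5c 5c.
Inner input = (K'⊕ipad) ∥ m = df 7e 3c 2e 36 36 36 ∥ a6 49 ed ad 3e.
Inner hash: sum = 223+126+60+46+54+54+54+166+73+237+173+62 = 1328 → 05 30.
Outer input = (K'⊕opad) ∥ inner = b5 14 56 44 5c 5c 5c ∥ 05 30.
Outer hash (tag): sum = 181+20+86+68+92+92+92+5+48 = 684 → 02 ac.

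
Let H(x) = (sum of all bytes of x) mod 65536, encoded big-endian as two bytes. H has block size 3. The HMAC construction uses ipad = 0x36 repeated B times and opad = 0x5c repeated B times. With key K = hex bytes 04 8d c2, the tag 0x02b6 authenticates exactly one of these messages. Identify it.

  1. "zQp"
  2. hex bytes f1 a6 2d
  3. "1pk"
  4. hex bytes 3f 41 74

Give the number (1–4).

3

Key hex bytes 04 8d c2 is exactly B = 3 bytes: K' = 04 8d c2.
K' ⊕ ipad = 32 bb f4; K' ⊕ opad = 58 d1 9e.
m1: inner = H(32 bb f4 7a 51 70) = 03 1c; tag = H(58 d1 9e 03 1c) = 01e6
m2: inner = H(32 bb f4 f1 a6 2d) = 03 a5; tag = H(58 d1 9e 03 a5) = 026f
m3: inner = H(32 bb f4 31 70 6b) = 02 ed; tag = H(58 d1 9e 02 ed) = 02b6 ← matches
m4: inner = H(32 bb f4 3f 41 74) = 02 d5; tag = H(58 d1 9e 02 d5) = 029e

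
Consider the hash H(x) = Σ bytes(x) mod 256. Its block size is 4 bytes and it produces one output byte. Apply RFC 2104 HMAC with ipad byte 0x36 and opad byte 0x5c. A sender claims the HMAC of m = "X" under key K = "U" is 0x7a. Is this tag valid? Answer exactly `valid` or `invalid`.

Key "U" = 55 is 1 byte ≤ B = 4; zero-pad to 4 bytes: K' = 55 00 00 00.
K' ⊕ ipad = 63 36 36 36; K' ⊕ opad = 09 5c 5c 5c.
Inner hash: sum = 99+54+54+54+88 = 349; mod 256 = 93 → 5d.
Outer hash (recomputed tag): sum = 9+92+92+92+93 = 378; mod 256 = 122 → 7a.
Recomputed tag = 7a; claimed = 7a → match.

valid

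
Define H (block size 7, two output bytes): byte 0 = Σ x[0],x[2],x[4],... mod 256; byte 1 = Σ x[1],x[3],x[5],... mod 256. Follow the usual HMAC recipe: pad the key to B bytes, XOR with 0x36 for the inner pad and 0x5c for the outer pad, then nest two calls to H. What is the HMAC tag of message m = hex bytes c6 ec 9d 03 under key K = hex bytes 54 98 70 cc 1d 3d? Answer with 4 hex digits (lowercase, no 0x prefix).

Key hex bytes 54 98 70 cc 1d 3d is 6 bytes ≤ B = 7; zero-pad to 7 bytes: K' = 54 98 70 cc 1d 3d 00.
K' ⊕ ipad = 62 ae 46 fa 2b 0b 36.  K' ⊕ opad = 08 c4 2c 90 41 61 5c.
Inner input = (K'⊕ipad) ∥ m = 62 ae 46 fa 2b 0b 36 ∥ c6 ec 9d 03.
Inner hash: even-index sum = 504 mod 256 = 248; odd-index sum = 790 mod 256 = 22 → f8 16.
Outer input = (K'⊕opad) ∥ inner = 08 c4 2c 90 41 61 5c ∥ f8 16.
Outer hash (tag): even-index sum = 231 mod 256 = 231; odd-index sum = 685 mod 256 = 173 → e7 ad.

e7ad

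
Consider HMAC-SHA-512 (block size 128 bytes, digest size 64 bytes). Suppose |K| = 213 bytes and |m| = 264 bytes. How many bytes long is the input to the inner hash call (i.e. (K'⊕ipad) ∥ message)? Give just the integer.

392

Key is 213 > 128 bytes, so it is hashed to 64 bytes then zero-padded to 128: |K'| = 128.
Inner input = (K'⊕ipad) ∥ m → 128 + 264 = 392 bytes.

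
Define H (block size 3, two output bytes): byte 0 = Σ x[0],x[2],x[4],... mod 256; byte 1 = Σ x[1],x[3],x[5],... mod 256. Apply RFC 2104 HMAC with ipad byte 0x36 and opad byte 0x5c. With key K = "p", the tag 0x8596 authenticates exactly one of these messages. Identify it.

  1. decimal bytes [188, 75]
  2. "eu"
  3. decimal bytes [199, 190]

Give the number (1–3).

Key "p" = 70 is 1 byte ≤ B = 3; zero-pad to 3 bytes: K' = 70 00 00.
K' ⊕ ipad = 46 36 36; K' ⊕ opad = 2c 5c 5c.
m1: inner = H(46 36 36 bc 4b) = c7 f2; tag = H(2c 5c 5c c7 f2) = 7a23
m2: inner = H(46 36 36 65 75) = f1 9b; tag = H(2c 5c 5c f1 9b) = 234d
m3: inner = H(46 36 36 c7 be) = 3a fd; tag = H(2c 5c 5c 3a fd) = 8596 ← matches

3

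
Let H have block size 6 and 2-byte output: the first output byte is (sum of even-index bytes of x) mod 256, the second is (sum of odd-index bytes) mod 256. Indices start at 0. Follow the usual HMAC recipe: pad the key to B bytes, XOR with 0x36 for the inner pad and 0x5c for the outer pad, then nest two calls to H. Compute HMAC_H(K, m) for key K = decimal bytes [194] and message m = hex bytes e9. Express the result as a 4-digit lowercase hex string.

9fb6

Key decimal bytes [194] = c2 is 1 byte ≤ B = 6; zero-pad to 6 bytes: K' = c2 00 00 00 00 00.
K' ⊕ ipad = f4 36 36 36 36 36.  K' ⊕ opad = 9e 5c 5c 5c 5c 5c.
Inner input = (K'⊕ipad) ∥ m = f4 36 36 36 36 36 ∥ e9.
Inner hash: even-index sum = 585 mod 256 = 73; odd-index sum = 162 mod 256 = 162 → 49 a2.
Outer input = (K'⊕opad) ∥ inner = 9e 5c 5c 5c 5c 5c ∥ 49 a2.
Outer hash (tag): even-index sum = 415 mod 256 = 159; odd-index sum = 438 mod 256 = 182 → 9f b6.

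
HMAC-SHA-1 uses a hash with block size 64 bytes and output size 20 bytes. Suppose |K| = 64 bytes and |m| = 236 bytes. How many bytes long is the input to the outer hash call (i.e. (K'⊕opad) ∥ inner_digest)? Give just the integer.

84

Key is 64 ≤ 64 bytes, zero-padded: |K'| = 64.
Outer input = (K'⊕opad) ∥ H(inner) → 64 + 20 = 84 bytes.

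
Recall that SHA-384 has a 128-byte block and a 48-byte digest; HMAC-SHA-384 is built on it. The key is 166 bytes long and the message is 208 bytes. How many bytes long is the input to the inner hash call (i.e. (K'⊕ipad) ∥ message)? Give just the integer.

Key is 166 > 128 bytes, so it is hashed to 48 bytes then zero-padded to 128: |K'| = 128.
Inner input = (K'⊕ipad) ∥ m → 128 + 208 = 336 bytes.

336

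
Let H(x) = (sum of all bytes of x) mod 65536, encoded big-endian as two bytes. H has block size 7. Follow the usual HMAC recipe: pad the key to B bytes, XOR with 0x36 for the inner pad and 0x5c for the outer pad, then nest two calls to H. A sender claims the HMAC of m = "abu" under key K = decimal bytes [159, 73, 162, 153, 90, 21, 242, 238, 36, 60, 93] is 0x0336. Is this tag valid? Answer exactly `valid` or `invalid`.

Key decimal bytes [159, 73, 162, 153, 90, 21, 242, 238, 36, 60, 93] = 9f 49 a2 99 5a 15 f2 ee 24 3c 5d is 11 bytes > B = 7, so hash it first: H(key) = 05 2f, then zero-pad to 7 bytes: K' = 05 2f 00 00 00 00 00.
K' ⊕ ipad = 33 19 36 36 36 36 36; K' ⊕ opad = 59 73 5c 5c 5c 5c 5c.
Inner hash: sum = 51+25+54+54+54+54+54+97+98+117 = 658 → 02 92.
Outer hash (recomputed tag): sum = 89+115+92+92+92+92+92+2+146 = 812 → 03 2c.
Recomputed tag = 032c; claimed = 0336 → mismatch.

invalid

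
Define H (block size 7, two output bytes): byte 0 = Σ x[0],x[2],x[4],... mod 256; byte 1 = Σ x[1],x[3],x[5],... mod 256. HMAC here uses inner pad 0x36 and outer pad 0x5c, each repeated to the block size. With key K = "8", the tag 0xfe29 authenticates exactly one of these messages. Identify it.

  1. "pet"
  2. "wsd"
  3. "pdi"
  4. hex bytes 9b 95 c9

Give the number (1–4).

Key "8" = 38 is 1 byte ≤ B = 7; zero-pad to 7 bytes: K' = 38 00 00 00 00 00 00.
K' ⊕ ipad = 0e 36 36 36 36 36 36; K' ⊕ opad = 64 5c 5c 5c 5c 5c 5c.
m1: inner = H(0e 36 36 36 36 36 36 70 65 74) = 15 86; tag = H(64 5c 5c 5c 5c 5c 5c 15 86) = fe29 ← matches
m2: inner = H(0e 36 36 36 36 36 36 77 73 64) = 23 7d; tag = H(64 5c 5c 5c 5c 5c 5c 23 7d) = f537
m3: inner = H(0e 36 36 36 36 36 36 70 64 69) = 14 7b; tag = H(64 5c 5c 5c 5c 5c 5c 14 7b) = f328
m4: inner = H(0e 36 36 36 36 36 36 9b 95 c9) = 45 06; tag = H(64 5c 5c 5c 5c 5c 5c 45 06) = 7e59

1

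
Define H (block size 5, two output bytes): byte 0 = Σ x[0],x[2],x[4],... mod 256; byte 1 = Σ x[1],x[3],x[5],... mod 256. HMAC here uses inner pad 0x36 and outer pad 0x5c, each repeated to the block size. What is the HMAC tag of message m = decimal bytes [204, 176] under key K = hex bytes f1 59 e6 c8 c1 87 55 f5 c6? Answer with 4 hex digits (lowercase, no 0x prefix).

Key hex bytes f1 59 e6 c8 c1 87 55 f5 c6 is 9 bytes > B = 5, so hash it first: H(key) = b3 9d, then zero-pad to 5 bytes: K' = b3 9d 00 00 00.
K' ⊕ ipad = 85 ab 36 36 36.  K' ⊕ opad = ef c1 5c 5c 5c.
Inner input = (K'⊕ipad) ∥ m = 85 ab 36 36 36 ∥ cc b0.
Inner hash: even-index sum = 417 mod 256 = 161; odd-index sum = 429 mod 256 = 173 → a1 ad.
Outer input = (K'⊕opad) ∥ inner = ef c1 5c 5c 5c ∥ a1 ad.
Outer hash (tag): even-index sum = 596 mod 256 = 84; odd-index sum = 446 mod 256 = 190 → 54 be.

54be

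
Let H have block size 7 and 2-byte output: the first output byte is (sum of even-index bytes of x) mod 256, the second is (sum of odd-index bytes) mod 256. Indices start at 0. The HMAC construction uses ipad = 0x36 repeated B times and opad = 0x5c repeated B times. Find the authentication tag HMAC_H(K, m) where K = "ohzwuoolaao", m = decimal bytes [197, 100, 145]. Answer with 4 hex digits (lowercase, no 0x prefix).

Key "ohzwuoolaao" = 6f 68 7a 77 75 6f 6f 6c 61 61 6f is 11 bytes > B = 7, so hash it first: H(key) = 9d 1b, then zero-pad to 7 bytes: K' = 9d 1b 00 00 00 00 00.
K' ⊕ ipad = ab 2d 36 36 36 36 36.  K' ⊕ opad = c1 47 5c 5c 5c 5c 5c.
Inner input = (K'⊕ipad) ∥ m = ab 2d 36 36 36 36 36 ∥ c5 64 91.
Inner hash: even-index sum = 433 mod 256 = 177; odd-index sum = 495 mod 256 = 239 → b1 ef.
Outer input = (K'⊕opad) ∥ inner = c1 47 5c 5c 5c 5c 5c ∥ b1 ef.
Outer hash (tag): even-index sum = 708 mod 256 = 196; odd-index sum = 432 mod 256 = 176 → c4 b0.

c4b0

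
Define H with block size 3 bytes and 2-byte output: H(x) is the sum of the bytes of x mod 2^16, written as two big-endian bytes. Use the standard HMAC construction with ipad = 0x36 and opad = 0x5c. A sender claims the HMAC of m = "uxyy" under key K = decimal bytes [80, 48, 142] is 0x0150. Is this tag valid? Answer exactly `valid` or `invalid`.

valid

Key decimal bytes [80, 48, 142] = 50 30 8e is exactly B = 3 bytes: K' = 50 30 8e.
K' ⊕ ipad = 66 06 b8; K' ⊕ opad = 0c 6c d2.
Inner hash: sum = 102+6+184+117+120+121+121 = 771 → 03 03.
Outer hash (recomputed tag): sum = 12+108+210+3+3 = 336 → 01 50.
Recomputed tag = 0150; claimed = 0150 → match.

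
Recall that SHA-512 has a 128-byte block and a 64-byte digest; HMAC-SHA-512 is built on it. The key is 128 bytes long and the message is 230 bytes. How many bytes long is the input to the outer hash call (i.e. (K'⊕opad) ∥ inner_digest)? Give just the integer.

192

Key is 128 ≤ 128 bytes, zero-padded: |K'| = 128.
Outer input = (K'⊕opad) ∥ H(inner) → 128 + 64 = 192 bytes.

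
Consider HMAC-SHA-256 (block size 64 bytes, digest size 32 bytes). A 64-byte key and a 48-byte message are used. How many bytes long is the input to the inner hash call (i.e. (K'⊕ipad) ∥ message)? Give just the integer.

Key is 64 ≤ 64 bytes, zero-padded: |K'| = 64.
Inner input = (K'⊕ipad) ∥ m → 64 + 48 = 112 bytes.

112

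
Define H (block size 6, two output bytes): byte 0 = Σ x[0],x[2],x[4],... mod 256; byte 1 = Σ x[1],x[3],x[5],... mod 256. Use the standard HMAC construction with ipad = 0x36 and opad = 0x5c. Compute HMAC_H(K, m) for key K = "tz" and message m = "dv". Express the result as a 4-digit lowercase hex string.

f20c

Key "tz" = 74 7a is 2 bytes ≤ B = 6; zero-pad to 6 bytes: K' = 74 7a 00 00 00 00.
K' ⊕ ipad = 42 4c 36 36 36 36.  K' ⊕ opad = 28 26 5c 5c 5c 5c.
Inner input = (K'⊕ipad) ∥ m = 42 4c 36 36 36 36 ∥ 64 76.
Inner hash: even-index sum = 274 mod 256 = 18; odd-index sum = 302 mod 256 = 46 → 12 2e.
Outer input = (K'⊕opad) ∥ inner = 28 26 5c 5c 5c 5c ∥ 12 2e.
Outer hash (tag): even-index sum = 242 mod 256 = 242; odd-index sum = 268 mod 256 = 12 → f2 0c.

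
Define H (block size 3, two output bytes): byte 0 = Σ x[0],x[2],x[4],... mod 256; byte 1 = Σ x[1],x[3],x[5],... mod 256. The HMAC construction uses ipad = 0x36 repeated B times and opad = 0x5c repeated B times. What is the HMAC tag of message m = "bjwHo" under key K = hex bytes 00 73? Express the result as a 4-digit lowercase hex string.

Key hex bytes 00 73 is 2 bytes ≤ B = 3; zero-pad to 3 bytes: K' = 00 73 00.
K' ⊕ ipad = 36 45 36.  K' ⊕ opad = 5c 2f 5c.
Inner input = (K'⊕ipad) ∥ m = 36 45 36 ∥ 62 6a 77 48 6f.
Inner hash: even-index sum = 286 mod 256 = 30; odd-index sum = 397 mod 256 = 141 → 1e 8d.
Outer input = (K'⊕opad) ∥ inner = 5c 2f 5c ∥ 1e 8d.
Outer hash (tag): even-index sum = 325 mod 256 = 69; odd-index sum = 77 mod 256 = 77 → 45 4d.

454d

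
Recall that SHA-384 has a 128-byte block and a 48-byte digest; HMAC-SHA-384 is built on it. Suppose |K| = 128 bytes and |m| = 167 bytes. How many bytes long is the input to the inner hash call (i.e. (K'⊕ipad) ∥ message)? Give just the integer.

Key is 128 ≤ 128 bytes, zero-padded: |K'| = 128.
Inner input = (K'⊕ipad) ∥ m → 128 + 167 = 295 bytes.

295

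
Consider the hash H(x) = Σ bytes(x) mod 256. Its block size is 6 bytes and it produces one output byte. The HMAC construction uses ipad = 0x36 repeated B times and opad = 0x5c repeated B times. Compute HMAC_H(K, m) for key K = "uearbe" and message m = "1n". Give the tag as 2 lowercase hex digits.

Key "uearbe" = 75 65 61 72 62 65 is exactly B = 6 bytes: K' = 75 65 61 72 62 65.
K' ⊕ ipad = 43 53 57 44 54 53.  K' ⊕ opad = 29 39 3d 2e 3e 39.
Inner input = (K'⊕ipad) ∥ m = 43 53 57 44 54 53 ∥ 31 6e.
Inner hash: sum = 67+83+87+68+84+83+49+110 = 631; mod 256 = 119 → 77.
Outer input = (K'⊕opad) ∥ inner = 29 39 3d 2e 3e 39 ∥ 77.
Outer hash (tag): sum = 41+57+61+46+62+57+119 = 443; mod 256 = 187 → bb.

bb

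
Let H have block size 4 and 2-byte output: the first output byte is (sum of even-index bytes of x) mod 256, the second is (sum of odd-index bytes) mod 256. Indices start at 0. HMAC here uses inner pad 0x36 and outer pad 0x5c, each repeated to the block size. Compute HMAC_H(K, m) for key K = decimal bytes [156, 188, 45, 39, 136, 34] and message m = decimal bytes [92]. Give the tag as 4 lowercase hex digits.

Key decimal bytes [156, 188, 45, 39, 136, 34] = 9c bc 2d 27 88 22 is 6 bytes > B = 4, so hash it first: H(key) = 51 05, then zero-pad to 4 bytes: K' = 51 05 00 00.
K' ⊕ ipad = 67 33 36 36.  K' ⊕ opad = 0d 59 5c 5c.
Inner input = (K'⊕ipad) ∥ m = 67 33 36 36 ∥ 5c.
Inner hash: even-index sum = 249 mod 256 = 249; odd-index sum = 105 mod 256 = 105 → f9 69.
Outer input = (K'⊕opad) ∥ inner = 0d 59 5c 5c ∥ f9 69.
Outer hash (tag): even-index sum = 354 mod 256 = 98; odd-index sum = 286 mod 256 = 30 → 62 1e.

621e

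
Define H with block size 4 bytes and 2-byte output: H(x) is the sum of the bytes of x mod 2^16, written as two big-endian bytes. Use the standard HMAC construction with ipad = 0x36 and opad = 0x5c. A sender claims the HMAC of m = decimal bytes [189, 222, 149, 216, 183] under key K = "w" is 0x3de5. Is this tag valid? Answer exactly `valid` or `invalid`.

Key "w" = 77 is 1 byte ≤ B = 4; zero-pad to 4 bytes: K' = 77 00 00 00.
K' ⊕ ipad = 41 36 36 36; K' ⊕ opad = 2b 5c 5c 5c.
Inner hash: sum = 65+54+54+54+189+222+149+216+183 = 1186 → 04 a2.
Outer hash (recomputed tag): sum = 43+92+92+92+4+162 = 485 → 01 e5.
Recomputed tag = 01e5; claimed = 3de5 → mismatch.

invalid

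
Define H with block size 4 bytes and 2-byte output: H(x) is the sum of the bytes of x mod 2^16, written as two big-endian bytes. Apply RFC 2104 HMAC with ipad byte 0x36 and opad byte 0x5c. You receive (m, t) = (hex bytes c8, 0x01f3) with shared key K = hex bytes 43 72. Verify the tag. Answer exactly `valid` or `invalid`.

valid

Key hex bytes 43 72 is 2 bytes ≤ B = 4; zero-pad to 4 bytes: K' = 43 72 00 00.
K' ⊕ ipad = 75 44 36 36; K' ⊕ opad = 1f 2e 5c 5c.
Inner hash: sum = 117+68+54+54+200 = 493 → 01 ed.
Outer hash (recomputed tag): sum = 31+46+92+92+1+237 = 499 → 01 f3.
Recomputed tag = 01f3; claimed = 01f3 → match.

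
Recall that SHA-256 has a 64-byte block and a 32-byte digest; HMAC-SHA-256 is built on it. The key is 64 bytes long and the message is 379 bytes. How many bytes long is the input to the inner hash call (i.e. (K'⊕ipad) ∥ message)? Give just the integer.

443

Key is 64 ≤ 64 bytes, zero-padded: |K'| = 64.
Inner input = (K'⊕ipad) ∥ m → 64 + 379 = 443 bytes.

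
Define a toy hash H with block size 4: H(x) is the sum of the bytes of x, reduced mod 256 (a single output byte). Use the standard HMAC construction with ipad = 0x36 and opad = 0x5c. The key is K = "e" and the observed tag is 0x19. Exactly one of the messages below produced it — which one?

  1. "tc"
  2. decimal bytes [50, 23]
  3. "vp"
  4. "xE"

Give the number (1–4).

Key "e" = 65 is 1 byte ≤ B = 4; zero-pad to 4 bytes: K' = 65 00 00 00.
K' ⊕ ipad = 53 36 36 36; K' ⊕ opad = 39 5c 5c 5c.
m1: inner = H(53 36 36 36 74 63) = cc; tag = H(39 5c 5c 5c cc) = 19 ← matches
m2: inner = H(53 36 36 36 32 17) = 3e; tag = H(39 5c 5c 5c 3e) = 8b
m3: inner = H(53 36 36 36 76 70) = db; tag = H(39 5c 5c 5c db) = 28
m4: inner = H(53 36 36 36 78 45) = b2; tag = H(39 5c 5c 5c b2) = ff

1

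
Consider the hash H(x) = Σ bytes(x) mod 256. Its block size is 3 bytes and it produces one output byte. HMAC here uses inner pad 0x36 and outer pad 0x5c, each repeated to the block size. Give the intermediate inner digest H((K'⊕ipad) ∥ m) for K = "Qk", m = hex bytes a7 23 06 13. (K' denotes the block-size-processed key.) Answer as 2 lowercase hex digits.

Key "Qk" = 51 6b is 2 bytes ≤ B = 3; zero-pad to 3 bytes: K' = 51 6b 00.
K' ⊕ ipad = 67 5d 36.
Inner input = 67 5d 36 ∥ a7 23 06 13.
Inner hash: sum = 103+93+54+167+35+6+19 = 477; mod 256 = 221 → dd.

dd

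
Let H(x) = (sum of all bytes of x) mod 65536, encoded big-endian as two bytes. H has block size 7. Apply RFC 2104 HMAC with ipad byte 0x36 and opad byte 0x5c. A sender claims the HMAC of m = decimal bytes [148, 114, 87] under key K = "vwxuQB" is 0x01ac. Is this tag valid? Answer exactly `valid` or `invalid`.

Key "vwxuQB" = 76 77 78 75 51 42 is 6 bytes ≤ B = 7; zero-pad to 7 bytes: K' = 76 77 78 75 51 42 00.
K' ⊕ ipad = 40 41 4e 43 67 74 36; K' ⊕ opad = 2a 2b 24 29 0d 1e 5c.
Inner hash: sum = 64+65+78+67+103+116+54+148+114+87 = 896 → 03 80.
Outer hash (recomputed tag): sum = 42+43+36+41+13+30+92+3+128 = 428 → 01 ac.
Recomputed tag = 01ac; claimed = 01ac → match.

valid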